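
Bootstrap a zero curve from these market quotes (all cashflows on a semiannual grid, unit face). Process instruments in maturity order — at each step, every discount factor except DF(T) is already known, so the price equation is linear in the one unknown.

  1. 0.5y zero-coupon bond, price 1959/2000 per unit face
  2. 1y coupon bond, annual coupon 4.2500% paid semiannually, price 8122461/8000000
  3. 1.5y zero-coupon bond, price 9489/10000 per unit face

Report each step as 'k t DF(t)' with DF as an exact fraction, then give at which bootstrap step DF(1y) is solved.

step 1 [0.5y] zero: DF = P = 1959/2000 ≈ 0.979500
step 2 [1y] bond c/2=17/800: DF=(8122461/8000000 − 17/800·(0.979500))/(1+17/800) = 4869/5000 ≈ 0.973800
step 3 [1.5y] zero: DF = P = 9489/10000 ≈ 0.948900

1 1/2 1959/2000
2 1 4869/5000
3 3/2 9489/10000
DF(1y) is solved at step 2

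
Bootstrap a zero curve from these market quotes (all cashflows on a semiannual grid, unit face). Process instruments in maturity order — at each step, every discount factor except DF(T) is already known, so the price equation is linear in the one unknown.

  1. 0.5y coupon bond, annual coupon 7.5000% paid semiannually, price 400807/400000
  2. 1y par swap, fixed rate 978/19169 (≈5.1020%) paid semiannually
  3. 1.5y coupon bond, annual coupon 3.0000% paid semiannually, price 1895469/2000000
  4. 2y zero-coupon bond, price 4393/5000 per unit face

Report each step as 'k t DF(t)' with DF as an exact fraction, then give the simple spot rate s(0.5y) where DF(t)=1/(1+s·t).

step 1 [0.5y] bond c/2=3/80: DF=(400807/400000 − 3/80·(0))/(1+3/80) = 4829/5000 ≈ 0.965800
step 2 [1y] swap r/2=489/19169: DF=(1 − 489/19169·(0.965800))/(1+489/19169) = 9511/10000 ≈ 0.951100
step 3 [1.5y] bond c/2=3/200: DF=(1895469/2000000 − 3/200·(0.965800+0.951100))/(1+3/200) = 4527/5000 ≈ 0.905400
step 4 [2y] zero: DF = P = 4393/5000 ≈ 0.878600

1 1/2 4829/5000
2 1 9511/10000
3 3/2 4527/5000
4 2 4393/5000
s(0.5y) = (1/(4829/5000) − 1)/(1/2) = 342/4829 ≈ 7.0822%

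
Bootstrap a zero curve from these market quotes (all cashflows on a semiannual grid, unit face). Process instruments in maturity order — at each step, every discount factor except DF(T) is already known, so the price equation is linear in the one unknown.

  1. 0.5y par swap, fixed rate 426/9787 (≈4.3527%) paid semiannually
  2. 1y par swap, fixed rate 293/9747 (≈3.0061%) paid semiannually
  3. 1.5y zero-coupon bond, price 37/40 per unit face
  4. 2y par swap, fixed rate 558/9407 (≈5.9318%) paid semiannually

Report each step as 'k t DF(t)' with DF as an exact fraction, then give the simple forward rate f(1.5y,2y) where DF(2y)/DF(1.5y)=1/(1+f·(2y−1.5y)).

1 1/2 9787/10000
2 1 9707/10000
3 3/2 37/40
4 2 2221/2500
f(1.5y,2y) = ((37/40)/(2221/2500) − 1)/(1/2) = 183/2221 ≈ 8.2395%

step 1 [0.5y] swap r/2=213/9787: DF=(1 − 213/9787·(0))/(1+213/9787) = 9787/10000 ≈ 0.978700
step 2 [1y] swap r/2=293/19494: DF=(1 − 293/19494·(0.978700))/(1+293/19494) = 9707/10000 ≈ 0.970700
step 3 [1.5y] zero: DF = P = 37/40 ≈ 0.925000
step 4 [2y] swap r/2=279/9407: DF=(1 − 279/9407·(0.978700+0.970700+0.925000))/(1+279/9407) = 2221/2500 ≈ 0.888400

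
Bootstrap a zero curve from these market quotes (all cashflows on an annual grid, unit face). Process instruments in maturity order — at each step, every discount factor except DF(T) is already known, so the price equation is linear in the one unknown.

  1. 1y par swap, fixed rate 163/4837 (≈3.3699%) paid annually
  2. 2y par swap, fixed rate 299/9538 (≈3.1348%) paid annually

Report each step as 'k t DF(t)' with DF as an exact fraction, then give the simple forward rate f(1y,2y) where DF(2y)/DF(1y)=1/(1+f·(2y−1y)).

1 1 4837/5000
2 2 4701/5000
f(1y,2y) = ((4837/5000)/(4701/5000) − 1)/(1) = 136/4701 ≈ 2.8930%

step 1 [1y] swap r/1=163/4837: DF=(1 − 163/4837·(0))/(1+163/4837) = 4837/5000 ≈ 0.967400
step 2 [2y] swap r/1=299/9538: DF=(1 − 299/9538·(0.967400))/(1+299/9538) = 4701/5000 ≈ 0.940200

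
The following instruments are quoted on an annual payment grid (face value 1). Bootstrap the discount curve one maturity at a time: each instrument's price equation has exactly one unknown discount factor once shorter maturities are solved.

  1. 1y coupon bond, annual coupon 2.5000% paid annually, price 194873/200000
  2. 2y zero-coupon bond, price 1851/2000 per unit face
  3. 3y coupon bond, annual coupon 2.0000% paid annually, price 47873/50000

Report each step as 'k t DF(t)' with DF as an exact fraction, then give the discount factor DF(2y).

1 1 4753/5000
2 2 1851/2000
3 3 9019/10000
DF(2y) = 1851/2000 ≈ 0.925500

step 1 [1y] bond c/1=1/40: DF=(194873/200000 − 1/40·(0))/(1+1/40) = 4753/5000 ≈ 0.950600
step 2 [2y] zero: DF = P = 1851/2000 ≈ 0.925500
step 3 [3y] bond c/1=1/50: DF=(47873/50000 − 1/50·(0.950600+0.925500))/(1+1/50) = 9019/10000 ≈ 0.901900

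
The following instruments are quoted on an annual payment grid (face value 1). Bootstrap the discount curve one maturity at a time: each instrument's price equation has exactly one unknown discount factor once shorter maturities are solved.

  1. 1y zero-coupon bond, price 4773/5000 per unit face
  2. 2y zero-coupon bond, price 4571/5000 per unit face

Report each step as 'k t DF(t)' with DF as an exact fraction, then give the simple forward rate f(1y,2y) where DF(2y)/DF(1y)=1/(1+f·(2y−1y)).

1 1 4773/5000
2 2 4571/5000
f(1y,2y) = ((4773/5000)/(4571/5000) − 1)/(1) = 202/4571 ≈ 4.4192%

step 1 [1y] zero: DF = P = 4773/5000 ≈ 0.954600
step 2 [2y] zero: DF = P = 4571/5000 ≈ 0.914200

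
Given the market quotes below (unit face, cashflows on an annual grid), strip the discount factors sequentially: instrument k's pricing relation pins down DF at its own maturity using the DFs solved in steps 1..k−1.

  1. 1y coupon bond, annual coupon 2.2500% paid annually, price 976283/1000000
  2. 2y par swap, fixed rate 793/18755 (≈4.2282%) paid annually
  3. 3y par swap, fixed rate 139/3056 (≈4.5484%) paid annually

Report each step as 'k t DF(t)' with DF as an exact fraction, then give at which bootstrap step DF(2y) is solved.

1 1 2387/2500
2 2 9207/10000
3 3 8749/10000
DF(2y) is solved at step 2

step 1 [1y] bond c/1=9/400: DF=(976283/1000000 − 9/400·(0))/(1+9/400) = 2387/2500 ≈ 0.954800
step 2 [2y] swap r/1=793/18755: DF=(1 − 793/18755·(0.954800))/(1+793/18755) = 9207/10000 ≈ 0.920700
step 3 [3y] swap r/1=139/3056: DF=(1 − 139/3056·(0.954800+0.920700))/(1+139/3056) = 8749/10000 ≈ 0.874900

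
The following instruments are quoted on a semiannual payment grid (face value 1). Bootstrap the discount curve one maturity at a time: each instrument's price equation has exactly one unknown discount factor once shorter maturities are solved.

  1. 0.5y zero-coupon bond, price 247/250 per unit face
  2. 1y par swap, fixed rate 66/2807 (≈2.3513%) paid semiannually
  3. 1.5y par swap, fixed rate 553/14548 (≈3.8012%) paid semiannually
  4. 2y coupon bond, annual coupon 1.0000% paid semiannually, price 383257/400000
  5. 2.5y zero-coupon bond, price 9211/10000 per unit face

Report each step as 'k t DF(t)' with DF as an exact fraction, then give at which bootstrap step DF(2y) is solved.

1 1/2 247/250
2 1 9769/10000
3 3/2 9447/10000
4 2 9389/10000
5 5/2 9211/10000
DF(2y) is solved at step 4

step 1 [0.5y] zero: DF = P = 247/250 ≈ 0.988000
step 2 [1y] swap r/2=33/2807: DF=(1 − 33/2807·(0.988000))/(1+33/2807) = 9769/10000 ≈ 0.976900
step 3 [1.5y] swap r/2=553/29096: DF=(1 − 553/29096·(0.988000+0.976900))/(1+553/29096) = 9447/10000 ≈ 0.944700
step 4 [2y] bond c/2=1/200: DF=(383257/400000 − 1/200·(0.988000+0.976900+0.944700))/(1+1/200) = 9389/10000 ≈ 0.938900
step 5 [2.5y] zero: DF = P = 9211/10000 ≈ 0.921100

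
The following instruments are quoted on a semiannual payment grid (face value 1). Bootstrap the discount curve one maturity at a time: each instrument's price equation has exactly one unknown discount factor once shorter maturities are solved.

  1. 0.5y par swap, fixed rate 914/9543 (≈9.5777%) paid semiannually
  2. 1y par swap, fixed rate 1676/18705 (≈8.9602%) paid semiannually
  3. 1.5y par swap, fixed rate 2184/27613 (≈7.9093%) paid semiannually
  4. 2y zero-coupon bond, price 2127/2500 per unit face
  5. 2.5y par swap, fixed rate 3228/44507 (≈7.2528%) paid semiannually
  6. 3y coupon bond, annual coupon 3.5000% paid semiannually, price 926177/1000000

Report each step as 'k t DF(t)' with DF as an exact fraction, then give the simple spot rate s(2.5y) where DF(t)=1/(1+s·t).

1 1/2 9543/10000
2 1 4581/5000
3 3/2 2227/2500
4 2 2127/2500
5 5/2 4193/5000
6 3 8337/10000
s(2.5y) = (1/(4193/5000) − 1)/(5/2) = 1614/20965 ≈ 7.6985%

step 1 [0.5y] swap r/2=457/9543: DF=(1 − 457/9543·(0))/(1+457/9543) = 9543/10000 ≈ 0.954300
step 2 [1y] swap r/2=838/18705: DF=(1 − 838/18705·(0.954300))/(1+838/18705) = 4581/5000 ≈ 0.916200
step 3 [1.5y] swap r/2=1092/27613: DF=(1 − 1092/27613·(0.954300+0.916200))/(1+1092/27613) = 2227/2500 ≈ 0.890800
step 4 [2y] zero: DF = P = 2127/2500 ≈ 0.850800
step 5 [2.5y] swap r/2=1614/44507: DF=(1 − 1614/44507·(0.954300+0.916200+0.890800+0.850800))/(1+1614/44507) = 4193/5000 ≈ 0.838600
step 6 [3y] bond c/2=7/400: DF=(926177/1000000 − 7/400·(0.954300+0.916200+0.890800+0.850800+0.838600))/(1+7/400) = 8337/10000 ≈ 0.833700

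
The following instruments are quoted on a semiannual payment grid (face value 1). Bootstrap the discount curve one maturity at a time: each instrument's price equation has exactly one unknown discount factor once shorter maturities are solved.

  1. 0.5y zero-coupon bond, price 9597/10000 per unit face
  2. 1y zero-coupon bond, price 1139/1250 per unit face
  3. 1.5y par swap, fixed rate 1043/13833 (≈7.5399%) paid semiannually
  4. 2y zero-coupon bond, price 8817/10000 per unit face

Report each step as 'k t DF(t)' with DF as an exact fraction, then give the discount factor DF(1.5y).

1 1/2 9597/10000
2 1 1139/1250
3 3/2 8957/10000
4 2 8817/10000
DF(1.5y) = 8957/10000 ≈ 0.895700

step 1 [0.5y] zero: DF = P = 9597/10000 ≈ 0.959700
step 2 [1y] zero: DF = P = 1139/1250 ≈ 0.911200
step 3 [1.5y] swap r/2=1043/27666: DF=(1 − 1043/27666·(0.959700+0.911200))/(1+1043/27666) = 8957/10000 ≈ 0.895700
step 4 [2y] zero: DF = P = 8817/10000 ≈ 0.881700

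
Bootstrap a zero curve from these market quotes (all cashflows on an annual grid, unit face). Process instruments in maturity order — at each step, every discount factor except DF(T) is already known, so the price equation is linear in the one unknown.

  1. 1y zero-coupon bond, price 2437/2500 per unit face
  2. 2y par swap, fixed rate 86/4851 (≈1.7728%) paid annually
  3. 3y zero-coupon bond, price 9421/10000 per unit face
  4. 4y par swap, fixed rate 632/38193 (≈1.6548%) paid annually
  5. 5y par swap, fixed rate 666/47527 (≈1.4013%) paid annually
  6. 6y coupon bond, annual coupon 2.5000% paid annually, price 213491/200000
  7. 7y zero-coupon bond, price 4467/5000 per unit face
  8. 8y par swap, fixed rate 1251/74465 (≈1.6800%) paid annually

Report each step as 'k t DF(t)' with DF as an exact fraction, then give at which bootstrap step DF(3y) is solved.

step 1 [1y] zero: DF = P = 2437/2500 ≈ 0.974800
step 2 [2y] swap r/1=86/4851: DF=(1 − 86/4851·(0.974800))/(1+86/4851) = 1207/1250 ≈ 0.965600
step 3 [3y] zero: DF = P = 9421/10000 ≈ 0.942100
step 4 [4y] swap r/1=632/38193: DF=(1 − 632/38193·(0.974800+0.965600+0.942100))/(1+632/38193) = 1171/1250 ≈ 0.936800
step 5 [5y] swap r/1=666/47527: DF=(1 − 666/47527·(0.974800+0.965600+0.942100+0.936800))/(1+666/47527) = 4667/5000 ≈ 0.933400
step 6 [6y] bond c/1=1/40: DF=(213491/200000 − 1/40·(0.974800+0.965600+0.942100+0.936800+0.933400))/(1+1/40) = 1851/2000 ≈ 0.925500
step 7 [7y] zero: DF = P = 4467/5000 ≈ 0.893400
step 8 [8y] swap r/1=1251/74465: DF=(1 − 1251/74465·(0.974800+0.965600+0.942100+0.936800+0.933400+0.925500+0.893400))/(1+1251/74465) = 8749/10000 ≈ 0.874900

1 1 2437/2500
2 2 1207/1250
3 3 9421/10000
4 4 1171/1250
5 5 4667/5000
6 6 1851/2000
7 7 4467/5000
8 8 8749/10000
DF(3y) is solved at step 3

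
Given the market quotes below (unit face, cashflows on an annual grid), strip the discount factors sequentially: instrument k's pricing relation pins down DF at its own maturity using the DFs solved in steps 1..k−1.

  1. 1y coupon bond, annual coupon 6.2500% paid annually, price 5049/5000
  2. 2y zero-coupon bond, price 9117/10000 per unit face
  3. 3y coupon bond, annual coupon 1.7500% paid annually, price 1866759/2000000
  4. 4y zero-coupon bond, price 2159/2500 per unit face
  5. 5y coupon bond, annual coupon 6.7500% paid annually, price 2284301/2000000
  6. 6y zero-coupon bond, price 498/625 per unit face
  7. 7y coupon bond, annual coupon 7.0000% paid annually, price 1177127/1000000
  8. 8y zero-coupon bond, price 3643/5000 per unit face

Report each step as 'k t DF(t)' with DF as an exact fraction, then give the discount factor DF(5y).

step 1 [1y] bond c/1=1/16: DF=(5049/5000 − 1/16·(0))/(1+1/16) = 594/625 ≈ 0.950400
step 2 [2y] zero: DF = P = 9117/10000 ≈ 0.911700
step 3 [3y] bond c/1=7/400: DF=(1866759/2000000 − 7/400·(0.950400+0.911700))/(1+7/400) = 8853/10000 ≈ 0.885300
step 4 [4y] zero: DF = P = 2159/2500 ≈ 0.863600
step 5 [5y] bond c/1=27/400: DF=(2284301/2000000 − 27/400·(0.950400+0.911700+0.885300+0.863600))/(1+27/400) = 526/625 ≈ 0.841600
step 6 [6y] zero: DF = P = 498/625 ≈ 0.796800
step 7 [7y] bond c/1=7/100: DF=(1177127/1000000 − 7/100·(0.950400+0.911700+0.885300+0.863600+0.841600+0.796800))/(1+7/100) = 7567/10000 ≈ 0.756700
step 8 [8y] zero: DF = P = 3643/5000 ≈ 0.728600

1 1 594/625
2 2 9117/10000
3 3 8853/10000
4 4 2159/2500
5 5 526/625
6 6 498/625
7 7 7567/10000
8 8 3643/5000
DF(5y) = 526/625 ≈ 0.841600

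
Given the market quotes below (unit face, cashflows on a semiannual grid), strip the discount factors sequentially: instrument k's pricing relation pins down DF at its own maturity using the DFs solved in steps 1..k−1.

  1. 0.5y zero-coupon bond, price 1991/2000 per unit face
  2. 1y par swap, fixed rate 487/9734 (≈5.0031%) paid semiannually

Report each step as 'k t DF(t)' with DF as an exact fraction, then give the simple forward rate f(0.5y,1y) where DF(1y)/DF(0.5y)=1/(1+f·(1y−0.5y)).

1 1/2 1991/2000
2 1 9513/10000
f(0.5y,1y) = ((1991/2000)/(9513/10000) − 1)/(1/2) = 884/9513 ≈ 9.2925%

step 1 [0.5y] zero: DF = P = 1991/2000 ≈ 0.995500
step 2 [1y] swap r/2=487/19468: DF=(1 − 487/19468·(0.995500))/(1+487/19468) = 9513/10000 ≈ 0.951300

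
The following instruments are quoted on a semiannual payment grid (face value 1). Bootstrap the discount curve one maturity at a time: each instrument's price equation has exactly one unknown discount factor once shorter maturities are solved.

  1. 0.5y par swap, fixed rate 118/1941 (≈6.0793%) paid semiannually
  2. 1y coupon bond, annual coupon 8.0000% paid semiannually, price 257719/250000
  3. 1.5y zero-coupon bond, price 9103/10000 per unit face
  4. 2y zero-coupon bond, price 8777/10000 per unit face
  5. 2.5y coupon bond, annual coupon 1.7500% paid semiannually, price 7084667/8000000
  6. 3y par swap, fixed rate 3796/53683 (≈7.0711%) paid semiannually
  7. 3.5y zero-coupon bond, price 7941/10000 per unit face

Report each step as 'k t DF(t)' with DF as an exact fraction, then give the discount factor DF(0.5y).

1 1/2 1941/2000
2 1 9539/10000
3 3/2 9103/10000
4 2 8777/10000
5 5/2 8457/10000
6 3 4051/5000
7 7/2 7941/10000
DF(0.5y) = 1941/2000 ≈ 0.970500

step 1 [0.5y] swap r/2=59/1941: DF=(1 − 59/1941·(0))/(1+59/1941) = 1941/2000 ≈ 0.970500
step 2 [1y] bond c/2=1/25: DF=(257719/250000 − 1/25·(0.970500))/(1+1/25) = 9539/10000 ≈ 0.953900
step 3 [1.5y] zero: DF = P = 9103/10000 ≈ 0.910300
step 4 [2y] zero: DF = P = 8777/10000 ≈ 0.877700
step 5 [2.5y] bond c/2=7/800: DF=(7084667/8000000 − 7/800·(0.970500+0.953900+0.910300+0.877700))/(1+7/800) = 8457/10000 ≈ 0.845700
step 6 [3y] swap r/2=1898/53683: DF=(1 − 1898/53683·(0.970500+0.953900+0.910300+0.877700+0.845700))/(1+1898/53683) = 4051/5000 ≈ 0.810200
step 7 [3.5y] zero: DF = P = 7941/10000 ≈ 0.794100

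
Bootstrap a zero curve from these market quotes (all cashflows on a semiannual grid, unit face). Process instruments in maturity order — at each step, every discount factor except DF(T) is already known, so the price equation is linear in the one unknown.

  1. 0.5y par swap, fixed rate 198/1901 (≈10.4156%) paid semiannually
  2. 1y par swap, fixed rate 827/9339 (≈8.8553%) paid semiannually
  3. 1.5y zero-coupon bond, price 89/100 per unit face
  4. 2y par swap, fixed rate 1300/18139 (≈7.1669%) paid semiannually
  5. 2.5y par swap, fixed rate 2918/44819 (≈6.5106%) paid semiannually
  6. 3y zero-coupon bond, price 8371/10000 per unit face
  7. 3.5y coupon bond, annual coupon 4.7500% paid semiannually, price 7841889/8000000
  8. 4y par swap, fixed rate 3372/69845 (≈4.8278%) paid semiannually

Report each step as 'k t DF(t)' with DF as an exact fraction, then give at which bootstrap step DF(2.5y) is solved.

step 1 [0.5y] swap r/2=99/1901: DF=(1 − 99/1901·(0))/(1+99/1901) = 1901/2000 ≈ 0.950500
step 2 [1y] swap r/2=827/18678: DF=(1 − 827/18678·(0.950500))/(1+827/18678) = 9173/10000 ≈ 0.917300
step 3 [1.5y] zero: DF = P = 89/100 ≈ 0.890000
step 4 [2y] swap r/2=650/18139: DF=(1 − 650/18139·(0.950500+0.917300+0.890000))/(1+650/18139) = 87/100 ≈ 0.870000
step 5 [2.5y] swap r/2=1459/44819: DF=(1 − 1459/44819·(0.950500+0.917300+0.890000+0.870000))/(1+1459/44819) = 8541/10000 ≈ 0.854100
step 6 [3y] zero: DF = P = 8371/10000 ≈ 0.837100
step 7 [3.5y] bond c/2=19/800: DF=(7841889/8000000 − 19/800·(0.950500+0.917300+0.890000+0.870000+0.854100+0.837100))/(1+19/800) = 8341/10000 ≈ 0.834100
step 8 [4y] swap r/2=1686/69845: DF=(1 − 1686/69845·(0.950500+0.917300+0.890000+0.870000+0.854100+0.837100+0.834100))/(1+1686/69845) = 4157/5000 ≈ 0.831400

1 1/2 1901/2000
2 1 9173/10000
3 3/2 89/100
4 2 87/100
5 5/2 8541/10000
6 3 8371/10000
7 7/2 8341/10000
8 4 4157/5000
DF(2.5y) is solved at step 5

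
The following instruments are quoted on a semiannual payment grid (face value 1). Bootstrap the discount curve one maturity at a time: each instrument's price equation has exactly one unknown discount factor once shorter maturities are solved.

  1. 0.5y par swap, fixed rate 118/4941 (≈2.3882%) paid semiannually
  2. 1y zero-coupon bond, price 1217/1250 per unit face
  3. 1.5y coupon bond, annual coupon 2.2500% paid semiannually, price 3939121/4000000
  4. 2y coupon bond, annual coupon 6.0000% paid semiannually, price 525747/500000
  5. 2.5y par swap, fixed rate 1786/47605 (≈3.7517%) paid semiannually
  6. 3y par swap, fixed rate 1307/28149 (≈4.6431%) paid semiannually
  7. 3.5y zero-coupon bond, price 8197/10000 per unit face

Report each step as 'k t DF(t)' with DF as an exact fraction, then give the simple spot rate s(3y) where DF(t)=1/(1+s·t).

step 1 [0.5y] swap r/2=59/4941: DF=(1 − 59/4941·(0))/(1+59/4941) = 4941/5000 ≈ 0.988200
step 2 [1y] zero: DF = P = 1217/1250 ≈ 0.973600
step 3 [1.5y] bond c/2=9/800: DF=(3939121/4000000 − 9/800·(0.988200+0.973600))/(1+9/800) = 119/125 ≈ 0.952000
step 4 [2y] bond c/2=3/100: DF=(525747/500000 − 3/100·(0.988200+0.973600+0.952000))/(1+3/100) = 117/125 ≈ 0.936000
step 5 [2.5y] swap r/2=893/47605: DF=(1 − 893/47605·(0.988200+0.973600+0.952000+0.936000))/(1+893/47605) = 9107/10000 ≈ 0.910700
step 6 [3y] swap r/2=1307/56298: DF=(1 − 1307/56298·(0.988200+0.973600+0.952000+0.936000+0.910700))/(1+1307/56298) = 8693/10000 ≈ 0.869300
step 7 [3.5y] zero: DF = P = 8197/10000 ≈ 0.819700

1 1/2 4941/5000
2 1 1217/1250
3 3/2 119/125
4 2 117/125
5 5/2 9107/10000
6 3 8693/10000
7 7/2 8197/10000
s(3y) = (1/(8693/10000) − 1)/(3) = 1307/26079 ≈ 5.0117%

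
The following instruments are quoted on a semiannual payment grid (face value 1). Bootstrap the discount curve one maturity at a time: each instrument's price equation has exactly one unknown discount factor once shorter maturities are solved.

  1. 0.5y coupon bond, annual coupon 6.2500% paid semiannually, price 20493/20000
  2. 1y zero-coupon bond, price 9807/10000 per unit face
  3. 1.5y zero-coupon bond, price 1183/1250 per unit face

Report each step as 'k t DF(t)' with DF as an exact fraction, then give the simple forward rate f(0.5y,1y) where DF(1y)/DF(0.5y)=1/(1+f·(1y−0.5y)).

step 1 [0.5y] bond c/2=1/32: DF=(20493/20000 − 1/32·(0))/(1+1/32) = 621/625 ≈ 0.993600
step 2 [1y] zero: DF = P = 9807/10000 ≈ 0.980700
step 3 [1.5y] zero: DF = P = 1183/1250 ≈ 0.946400

1 1/2 621/625
2 1 9807/10000
3 3/2 1183/1250
f(0.5y,1y) = ((621/625)/(9807/10000) − 1)/(1/2) = 86/3269 ≈ 2.6308%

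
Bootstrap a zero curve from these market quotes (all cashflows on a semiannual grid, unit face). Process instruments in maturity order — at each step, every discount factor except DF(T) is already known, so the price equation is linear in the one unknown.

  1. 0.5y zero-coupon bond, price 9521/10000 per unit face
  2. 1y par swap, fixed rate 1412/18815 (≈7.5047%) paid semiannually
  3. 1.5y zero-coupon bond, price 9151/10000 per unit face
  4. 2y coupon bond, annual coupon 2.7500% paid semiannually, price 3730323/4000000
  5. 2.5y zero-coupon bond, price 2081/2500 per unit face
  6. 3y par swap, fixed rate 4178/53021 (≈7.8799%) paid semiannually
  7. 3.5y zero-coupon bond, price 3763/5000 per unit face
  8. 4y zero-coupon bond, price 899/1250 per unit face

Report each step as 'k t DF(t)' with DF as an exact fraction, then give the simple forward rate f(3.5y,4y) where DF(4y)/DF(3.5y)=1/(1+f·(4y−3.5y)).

1 1/2 9521/10000
2 1 4647/5000
3 3/2 9151/10000
4 2 441/500
5 5/2 2081/2500
6 3 7911/10000
7 7/2 3763/5000
8 4 899/1250
f(3.5y,4y) = ((3763/5000)/(899/1250) − 1)/(1/2) = 167/1798 ≈ 9.2881%

step 1 [0.5y] zero: DF = P = 9521/10000 ≈ 0.952100
step 2 [1y] swap r/2=706/18815: DF=(1 − 706/18815·(0.952100))/(1+706/18815) = 4647/5000 ≈ 0.929400
step 3 [1.5y] zero: DF = P = 9151/10000 ≈ 0.915100
step 4 [2y] bond c/2=11/800: DF=(3730323/4000000 − 11/800·(0.952100+0.929400+0.915100))/(1+11/800) = 441/500 ≈ 0.882000
step 5 [2.5y] zero: DF = P = 2081/2500 ≈ 0.832400
step 6 [3y] swap r/2=2089/53021: DF=(1 − 2089/53021·(0.952100+0.929400+0.915100+0.882000+0.832400))/(1+2089/53021) = 7911/10000 ≈ 0.791100
step 7 [3.5y] zero: DF = P = 3763/5000 ≈ 0.752600
step 8 [4y] zero: DF = P = 899/1250 ≈ 0.719200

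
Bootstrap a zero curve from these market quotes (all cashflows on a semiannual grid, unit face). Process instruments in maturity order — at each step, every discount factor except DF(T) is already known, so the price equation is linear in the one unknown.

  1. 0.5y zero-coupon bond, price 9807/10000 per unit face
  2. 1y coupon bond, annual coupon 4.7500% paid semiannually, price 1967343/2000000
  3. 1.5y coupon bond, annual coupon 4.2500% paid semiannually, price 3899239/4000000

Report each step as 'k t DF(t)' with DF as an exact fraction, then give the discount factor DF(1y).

step 1 [0.5y] zero: DF = P = 9807/10000 ≈ 0.980700
step 2 [1y] bond c/2=19/800: DF=(1967343/2000000 − 19/800·(0.980700))/(1+19/800) = 9381/10000 ≈ 0.938100
step 3 [1.5y] bond c/2=17/800: DF=(3899239/4000000 − 17/800·(0.980700+0.938100))/(1+17/800) = 4573/5000 ≈ 0.914600

1 1/2 9807/10000
2 1 9381/10000
3 3/2 4573/5000
DF(1y) = 9381/10000 ≈ 0.938100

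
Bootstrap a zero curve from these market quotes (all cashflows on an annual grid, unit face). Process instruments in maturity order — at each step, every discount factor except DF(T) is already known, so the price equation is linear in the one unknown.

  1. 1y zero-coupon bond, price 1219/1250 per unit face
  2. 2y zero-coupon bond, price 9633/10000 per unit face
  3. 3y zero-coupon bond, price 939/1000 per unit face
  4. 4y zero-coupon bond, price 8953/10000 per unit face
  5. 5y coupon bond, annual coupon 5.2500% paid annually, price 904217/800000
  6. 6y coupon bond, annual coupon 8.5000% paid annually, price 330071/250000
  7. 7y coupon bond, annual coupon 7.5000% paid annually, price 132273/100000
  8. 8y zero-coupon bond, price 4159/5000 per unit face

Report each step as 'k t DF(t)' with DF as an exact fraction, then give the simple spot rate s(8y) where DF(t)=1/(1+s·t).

step 1 [1y] zero: DF = P = 1219/1250 ≈ 0.975200
step 2 [2y] zero: DF = P = 9633/10000 ≈ 0.963300
step 3 [3y] zero: DF = P = 939/1000 ≈ 0.939000
step 4 [4y] zero: DF = P = 8953/10000 ≈ 0.895300
step 5 [5y] bond c/1=21/400: DF=(904217/800000 − 21/400·(0.975200+0.963300+0.939000+0.895300))/(1+21/400) = 8857/10000 ≈ 0.885700
step 6 [6y] bond c/1=17/200: DF=(330071/250000 − 17/200·(0.975200+0.963300+0.939000+0.895300+0.885700))/(1+17/200) = 8519/10000 ≈ 0.851900
step 7 [7y] bond c/1=3/40: DF=(132273/100000 − 3/40·(0.975200+0.963300+0.939000+0.895300+0.885700+0.851900))/(1+3/40) = 423/500 ≈ 0.846000
step 8 [8y] zero: DF = P = 4159/5000 ≈ 0.831800

1 1 1219/1250
2 2 9633/10000
3 3 939/1000
4 4 8953/10000
5 5 8857/10000
6 6 8519/10000
7 7 423/500
8 8 4159/5000
s(8y) = (1/(4159/5000) − 1)/(8) = 841/33272 ≈ 2.5277%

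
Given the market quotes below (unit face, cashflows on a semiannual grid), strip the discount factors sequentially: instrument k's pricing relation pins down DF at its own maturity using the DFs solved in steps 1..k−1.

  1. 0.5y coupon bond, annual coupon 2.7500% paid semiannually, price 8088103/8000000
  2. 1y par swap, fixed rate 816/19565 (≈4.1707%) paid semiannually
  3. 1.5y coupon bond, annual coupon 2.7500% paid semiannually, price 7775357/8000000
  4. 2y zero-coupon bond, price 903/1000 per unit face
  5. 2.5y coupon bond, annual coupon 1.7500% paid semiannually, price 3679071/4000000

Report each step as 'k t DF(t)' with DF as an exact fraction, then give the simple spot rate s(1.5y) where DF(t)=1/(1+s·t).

step 1 [0.5y] bond c/2=11/800: DF=(8088103/8000000 − 11/800·(0))/(1+11/800) = 9973/10000 ≈ 0.997300
step 2 [1y] swap r/2=408/19565: DF=(1 − 408/19565·(0.997300))/(1+408/19565) = 1199/1250 ≈ 0.959200
step 3 [1.5y] bond c/2=11/800: DF=(7775357/8000000 − 11/800·(0.997300+0.959200))/(1+11/800) = 4661/5000 ≈ 0.932200
step 4 [2y] zero: DF = P = 903/1000 ≈ 0.903000
step 5 [2.5y] bond c/2=7/800: DF=(3679071/4000000 − 7/800·(0.997300+0.959200+0.932200+0.903000))/(1+7/800) = 8789/10000 ≈ 0.878900

1 1/2 9973/10000
2 1 1199/1250
3 3/2 4661/5000
4 2 903/1000
5 5/2 8789/10000
s(1.5y) = (1/(4661/5000) − 1)/(3/2) = 226/4661 ≈ 4.8487%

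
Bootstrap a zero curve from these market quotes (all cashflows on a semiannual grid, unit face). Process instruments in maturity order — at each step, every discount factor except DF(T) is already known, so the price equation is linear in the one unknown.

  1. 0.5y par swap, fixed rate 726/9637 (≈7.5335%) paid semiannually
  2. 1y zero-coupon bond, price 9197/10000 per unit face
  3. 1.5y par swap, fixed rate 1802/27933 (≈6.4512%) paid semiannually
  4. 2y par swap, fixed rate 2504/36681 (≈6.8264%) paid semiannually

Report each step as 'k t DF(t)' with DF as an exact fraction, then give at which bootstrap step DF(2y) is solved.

step 1 [0.5y] swap r/2=363/9637: DF=(1 − 363/9637·(0))/(1+363/9637) = 9637/10000 ≈ 0.963700
step 2 [1y] zero: DF = P = 9197/10000 ≈ 0.919700
step 3 [1.5y] swap r/2=901/27933: DF=(1 − 901/27933·(0.963700+0.919700))/(1+901/27933) = 9099/10000 ≈ 0.909900
step 4 [2y] swap r/2=1252/36681: DF=(1 − 1252/36681·(0.963700+0.919700+0.909900))/(1+1252/36681) = 2187/2500 ≈ 0.874800

1 1/2 9637/10000
2 1 9197/10000
3 3/2 9099/10000
4 2 2187/2500
DF(2y) is solved at step 4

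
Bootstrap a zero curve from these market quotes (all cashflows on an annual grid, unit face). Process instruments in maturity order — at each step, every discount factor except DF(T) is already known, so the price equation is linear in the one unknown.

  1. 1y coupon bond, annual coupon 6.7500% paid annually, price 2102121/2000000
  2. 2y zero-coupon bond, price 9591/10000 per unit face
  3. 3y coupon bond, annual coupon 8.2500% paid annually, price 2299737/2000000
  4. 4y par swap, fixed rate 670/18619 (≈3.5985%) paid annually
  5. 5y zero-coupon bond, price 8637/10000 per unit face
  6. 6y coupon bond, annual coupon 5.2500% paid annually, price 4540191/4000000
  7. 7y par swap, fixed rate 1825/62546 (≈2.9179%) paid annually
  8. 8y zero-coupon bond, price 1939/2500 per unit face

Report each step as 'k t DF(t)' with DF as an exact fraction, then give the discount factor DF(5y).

step 1 [1y] bond c/1=27/400: DF=(2102121/2000000 − 27/400·(0))/(1+27/400) = 4923/5000 ≈ 0.984600
step 2 [2y] zero: DF = P = 9591/10000 ≈ 0.959100
step 3 [3y] bond c/1=33/400: DF=(2299737/2000000 − 33/400·(0.984600+0.959100))/(1+33/400) = 9141/10000 ≈ 0.914100
step 4 [4y] swap r/1=670/18619: DF=(1 − 670/18619·(0.984600+0.959100+0.914100))/(1+670/18619) = 433/500 ≈ 0.866000
step 5 [5y] zero: DF = P = 8637/10000 ≈ 0.863700
step 6 [6y] bond c/1=21/400: DF=(4540191/4000000 − 21/400·(0.984600+0.959100+0.914100+0.866000+0.863700))/(1+21/400) = 531/625 ≈ 0.849600
step 7 [7y] swap r/1=1825/62546: DF=(1 − 1825/62546·(0.984600+0.959100+0.914100+0.866000+0.863700+0.849600))/(1+1825/62546) = 327/400 ≈ 0.817500
step 8 [8y] zero: DF = P = 1939/2500 ≈ 0.775600

1 1 4923/5000
2 2 9591/10000
3 3 9141/10000
4 4 433/500
5 5 8637/10000
6 6 531/625
7 7 327/400
8 8 1939/2500
DF(5y) = 8637/10000 ≈ 0.863700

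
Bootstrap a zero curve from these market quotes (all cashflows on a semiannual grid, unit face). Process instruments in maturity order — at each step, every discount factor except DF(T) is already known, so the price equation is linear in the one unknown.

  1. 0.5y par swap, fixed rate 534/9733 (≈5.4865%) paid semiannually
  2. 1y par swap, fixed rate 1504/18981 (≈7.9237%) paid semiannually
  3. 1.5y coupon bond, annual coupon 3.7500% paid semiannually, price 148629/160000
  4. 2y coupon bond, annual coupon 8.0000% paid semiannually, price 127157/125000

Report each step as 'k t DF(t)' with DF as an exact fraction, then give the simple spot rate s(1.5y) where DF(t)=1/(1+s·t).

1 1/2 9733/10000
2 1 578/625
3 3/2 8769/10000
4 2 4357/5000
s(1.5y) = (1/(8769/10000) − 1)/(3/2) = 2462/26307 ≈ 9.3587%

step 1 [0.5y] swap r/2=267/9733: DF=(1 − 267/9733·(0))/(1+267/9733) = 9733/10000 ≈ 0.973300
step 2 [1y] swap r/2=752/18981: DF=(1 − 752/18981·(0.973300))/(1+752/18981) = 578/625 ≈ 0.924800
step 3 [1.5y] bond c/2=3/160: DF=(148629/160000 − 3/160·(0.973300+0.924800))/(1+3/160) = 8769/10000 ≈ 0.876900
step 4 [2y] bond c/2=1/25: DF=(127157/125000 − 1/25·(0.973300+0.924800+0.876900))/(1+1/25) = 4357/5000 ≈ 0.871400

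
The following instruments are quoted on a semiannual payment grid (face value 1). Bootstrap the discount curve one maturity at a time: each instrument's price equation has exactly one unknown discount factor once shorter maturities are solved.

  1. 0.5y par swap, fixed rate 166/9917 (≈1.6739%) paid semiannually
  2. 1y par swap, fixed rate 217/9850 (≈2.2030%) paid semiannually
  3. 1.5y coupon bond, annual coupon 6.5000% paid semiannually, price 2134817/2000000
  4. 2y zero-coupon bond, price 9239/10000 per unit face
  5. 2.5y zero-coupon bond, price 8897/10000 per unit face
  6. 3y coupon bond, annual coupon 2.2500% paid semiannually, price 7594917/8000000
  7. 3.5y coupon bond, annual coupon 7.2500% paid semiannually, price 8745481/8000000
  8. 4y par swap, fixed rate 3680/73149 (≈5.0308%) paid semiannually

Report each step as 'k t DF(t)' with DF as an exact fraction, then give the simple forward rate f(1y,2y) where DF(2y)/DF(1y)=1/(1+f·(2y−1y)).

step 1 [0.5y] swap r/2=83/9917: DF=(1 − 83/9917·(0))/(1+83/9917) = 9917/10000 ≈ 0.991700
step 2 [1y] swap r/2=217/19700: DF=(1 − 217/19700·(0.991700))/(1+217/19700) = 9783/10000 ≈ 0.978300
step 3 [1.5y] bond c/2=13/400: DF=(2134817/2000000 − 13/400·(0.991700+0.978300))/(1+13/400) = 4859/5000 ≈ 0.971800
step 4 [2y] zero: DF = P = 9239/10000 ≈ 0.923900
step 5 [2.5y] zero: DF = P = 8897/10000 ≈ 0.889700
step 6 [3y] bond c/2=9/800: DF=(7594917/8000000 − 9/800·(0.991700+0.978300+0.971800+0.923900+0.889700))/(1+9/800) = 8859/10000 ≈ 0.885900
step 7 [3.5y] bond c/2=29/800: DF=(8745481/8000000 − 29/800·(0.991700+0.978300+0.971800+0.923900+0.889700+0.885900))/(1+29/800) = 536/625 ≈ 0.857600
step 8 [4y] swap r/2=1840/73149: DF=(1 − 1840/73149·(0.991700+0.978300+0.971800+0.923900+0.889700+0.885900+0.857600))/(1+1840/73149) = 102/125 ≈ 0.816000

1 1/2 9917/10000
2 1 9783/10000
3 3/2 4859/5000
4 2 9239/10000
5 5/2 8897/10000
6 3 8859/10000
7 7/2 536/625
8 4 102/125
f(1y,2y) = ((9783/10000)/(9239/10000) − 1)/(1) = 544/9239 ≈ 5.8881%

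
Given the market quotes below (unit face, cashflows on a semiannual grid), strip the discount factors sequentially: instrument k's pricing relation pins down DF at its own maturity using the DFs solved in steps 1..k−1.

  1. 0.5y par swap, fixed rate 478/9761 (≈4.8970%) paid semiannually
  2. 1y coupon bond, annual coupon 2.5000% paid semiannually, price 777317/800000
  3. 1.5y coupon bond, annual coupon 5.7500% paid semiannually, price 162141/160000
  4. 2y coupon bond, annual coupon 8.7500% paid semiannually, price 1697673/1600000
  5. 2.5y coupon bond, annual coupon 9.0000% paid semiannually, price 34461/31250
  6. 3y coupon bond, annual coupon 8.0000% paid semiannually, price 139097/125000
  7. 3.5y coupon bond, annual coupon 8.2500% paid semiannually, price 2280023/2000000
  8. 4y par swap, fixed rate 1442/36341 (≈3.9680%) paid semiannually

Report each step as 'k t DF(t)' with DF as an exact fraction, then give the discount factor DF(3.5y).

1 1/2 9761/10000
2 1 2369/2500
3 3/2 9313/10000
4 2 8969/10000
5 5/2 8937/10000
6 3 8913/10000
7 7/2 1751/2000
8 4 4279/5000
DF(3.5y) = 1751/2000 ≈ 0.875500

step 1 [0.5y] swap r/2=239/9761: DF=(1 − 239/9761·(0))/(1+239/9761) = 9761/10000 ≈ 0.976100
step 2 [1y] bond c/2=1/80: DF=(777317/800000 − 1/80·(0.976100))/(1+1/80) = 2369/2500 ≈ 0.947600
step 3 [1.5y] bond c/2=23/800: DF=(162141/160000 − 23/800·(0.976100+0.947600))/(1+23/800) = 9313/10000 ≈ 0.931300
step 4 [2y] bond c/2=7/160: DF=(1697673/1600000 − 7/160·(0.976100+0.947600+0.931300))/(1+7/160) = 8969/10000 ≈ 0.896900
step 5 [2.5y] bond c/2=9/200: DF=(34461/31250 − 9/200·(0.976100+0.947600+0.931300+0.896900))/(1+9/200) = 8937/10000 ≈ 0.893700
step 6 [3y] bond c/2=1/25: DF=(139097/125000 − 1/25·(0.976100+0.947600+0.931300+0.896900+0.893700))/(1+1/25) = 8913/10000 ≈ 0.891300
step 7 [3.5y] bond c/2=33/800: DF=(2280023/2000000 − 33/800·(0.976100+0.947600+0.931300+0.896900+0.893700+0.891300))/(1+33/800) = 1751/2000 ≈ 0.875500
step 8 [4y] swap r/2=721/36341: DF=(1 − 721/36341·(0.976100+0.947600+0.931300+0.896900+0.893700+0.891300+0.875500))/(1+721/36341) = 4279/5000 ≈ 0.855800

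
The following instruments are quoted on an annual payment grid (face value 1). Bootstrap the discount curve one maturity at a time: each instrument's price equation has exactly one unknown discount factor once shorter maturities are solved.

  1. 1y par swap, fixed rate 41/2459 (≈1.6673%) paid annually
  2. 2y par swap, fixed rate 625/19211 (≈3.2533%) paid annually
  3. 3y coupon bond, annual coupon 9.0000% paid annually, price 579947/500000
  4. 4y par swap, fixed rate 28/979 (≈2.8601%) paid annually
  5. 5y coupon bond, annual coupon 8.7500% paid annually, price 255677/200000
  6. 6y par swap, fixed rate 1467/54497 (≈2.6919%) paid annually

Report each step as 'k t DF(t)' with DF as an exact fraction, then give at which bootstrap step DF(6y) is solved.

1 1 2459/2500
2 2 15/16
3 3 1811/2000
4 4 1117/1250
5 5 4381/5000
6 6 8533/10000
DF(6y) is solved at step 6

step 1 [1y] swap r/1=41/2459: DF=(1 − 41/2459·(0))/(1+41/2459) = 2459/2500 ≈ 0.983600
step 2 [2y] swap r/1=625/19211: DF=(1 − 625/19211·(0.983600))/(1+625/19211) = 15/16 ≈ 0.937500
step 3 [3y] bond c/1=9/100: DF=(579947/500000 − 9/100·(0.983600+0.937500))/(1+9/100) = 1811/2000 ≈ 0.905500
step 4 [4y] swap r/1=28/979: DF=(1 − 28/979·(0.983600+0.937500+0.905500))/(1+28/979) = 1117/1250 ≈ 0.893600
step 5 [5y] bond c/1=7/80: DF=(255677/200000 − 7/80·(0.983600+0.937500+0.905500+0.893600))/(1+7/80) = 4381/5000 ≈ 0.876200
step 6 [6y] swap r/1=1467/54497: DF=(1 − 1467/54497·(0.983600+0.937500+0.905500+0.893600+0.876200))/(1+1467/54497) = 8533/10000 ≈ 0.853300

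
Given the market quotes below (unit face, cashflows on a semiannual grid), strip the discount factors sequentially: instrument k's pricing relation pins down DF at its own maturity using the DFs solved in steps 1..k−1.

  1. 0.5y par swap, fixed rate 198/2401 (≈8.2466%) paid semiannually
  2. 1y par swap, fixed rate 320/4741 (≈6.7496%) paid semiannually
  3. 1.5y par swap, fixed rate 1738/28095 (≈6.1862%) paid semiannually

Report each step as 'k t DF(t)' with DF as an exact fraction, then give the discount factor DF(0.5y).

1 1/2 2401/2500
2 1 117/125
3 3/2 9131/10000
DF(0.5y) = 2401/2500 ≈ 0.960400

step 1 [0.5y] swap r/2=99/2401: DF=(1 − 99/2401·(0))/(1+99/2401) = 2401/2500 ≈ 0.960400
step 2 [1y] swap r/2=160/4741: DF=(1 − 160/4741·(0.960400))/(1+160/4741) = 117/125 ≈ 0.936000
step 3 [1.5y] swap r/2=869/28095: DF=(1 − 869/28095·(0.960400+0.936000))/(1+869/28095) = 9131/10000 ≈ 0.913100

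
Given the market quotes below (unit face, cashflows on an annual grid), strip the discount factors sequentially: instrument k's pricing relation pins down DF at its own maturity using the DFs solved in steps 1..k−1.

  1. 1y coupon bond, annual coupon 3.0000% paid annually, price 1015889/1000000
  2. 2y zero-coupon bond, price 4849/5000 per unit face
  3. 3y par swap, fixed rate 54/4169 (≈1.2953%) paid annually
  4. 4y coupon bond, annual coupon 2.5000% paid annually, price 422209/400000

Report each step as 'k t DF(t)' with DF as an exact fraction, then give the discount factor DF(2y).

1 1 9863/10000
2 2 4849/5000
3 3 4811/5000
4 4 4793/5000
DF(2y) = 4849/5000 ≈ 0.969800

step 1 [1y] bond c/1=3/100: DF=(1015889/1000000 − 3/100·(0))/(1+3/100) = 9863/10000 ≈ 0.986300
step 2 [2y] zero: DF = P = 4849/5000 ≈ 0.969800
step 3 [3y] swap r/1=54/4169: DF=(1 − 54/4169·(0.986300+0.969800))/(1+54/4169) = 4811/5000 ≈ 0.962200
step 4 [4y] bond c/1=1/40: DF=(422209/400000 − 1/40·(0.986300+0.969800+0.962200))/(1+1/40) = 4793/5000 ≈ 0.958600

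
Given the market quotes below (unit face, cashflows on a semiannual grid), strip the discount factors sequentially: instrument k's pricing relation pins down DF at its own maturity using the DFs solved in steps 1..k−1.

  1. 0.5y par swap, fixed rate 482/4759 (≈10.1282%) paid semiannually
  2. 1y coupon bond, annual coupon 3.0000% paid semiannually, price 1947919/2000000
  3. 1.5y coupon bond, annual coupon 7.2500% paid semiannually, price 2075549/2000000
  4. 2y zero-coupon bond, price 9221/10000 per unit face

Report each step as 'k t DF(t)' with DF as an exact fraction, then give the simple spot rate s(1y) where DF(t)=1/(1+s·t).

1 1/2 4759/5000
2 1 1891/2000
3 3/2 9351/10000
4 2 9221/10000
s(1y) = (1/(1891/2000) − 1)/(1) = 109/1891 ≈ 5.7641%

step 1 [0.5y] swap r/2=241/4759: DF=(1 − 241/4759·(0))/(1+241/4759) = 4759/5000 ≈ 0.951800
step 2 [1y] bond c/2=3/200: DF=(1947919/2000000 − 3/200·(0.951800))/(1+3/200) = 1891/2000 ≈ 0.945500
step 3 [1.5y] bond c/2=29/800: DF=(2075549/2000000 − 29/800·(0.951800+0.945500))/(1+29/800) = 9351/10000 ≈ 0.935100
step 4 [2y] zero: DF = P = 9221/10000 ≈ 0.922100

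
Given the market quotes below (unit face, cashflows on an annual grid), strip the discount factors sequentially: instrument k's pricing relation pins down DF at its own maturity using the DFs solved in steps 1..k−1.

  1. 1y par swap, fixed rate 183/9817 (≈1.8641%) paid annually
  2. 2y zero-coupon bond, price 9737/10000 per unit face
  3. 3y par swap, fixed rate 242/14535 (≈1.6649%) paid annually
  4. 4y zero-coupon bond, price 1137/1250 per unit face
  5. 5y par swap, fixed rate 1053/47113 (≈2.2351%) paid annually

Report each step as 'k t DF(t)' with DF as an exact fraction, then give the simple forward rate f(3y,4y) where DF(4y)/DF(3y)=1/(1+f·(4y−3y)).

step 1 [1y] swap r/1=183/9817: DF=(1 − 183/9817·(0))/(1+183/9817) = 9817/10000 ≈ 0.981700
step 2 [2y] zero: DF = P = 9737/10000 ≈ 0.973700
step 3 [3y] swap r/1=242/14535: DF=(1 − 242/14535·(0.981700+0.973700))/(1+242/14535) = 2379/2500 ≈ 0.951600
step 4 [4y] zero: DF = P = 1137/1250 ≈ 0.909600
step 5 [5y] swap r/1=1053/47113: DF=(1 − 1053/47113·(0.981700+0.973700+0.951600+0.909600))/(1+1053/47113) = 8947/10000 ≈ 0.894700

1 1 9817/10000
2 2 9737/10000
3 3 2379/2500
4 4 1137/1250
5 5 8947/10000
f(3y,4y) = ((2379/2500)/(1137/1250) − 1)/(1) = 35/758 ≈ 4.6174%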